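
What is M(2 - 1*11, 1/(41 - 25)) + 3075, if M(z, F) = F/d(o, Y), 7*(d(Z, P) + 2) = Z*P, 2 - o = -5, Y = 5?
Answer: 147601/48 ≈ 3075.0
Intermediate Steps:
o = 7 (o = 2 - 1*(-5) = 2 + 5 = 7)
d(Z, P) = -2 + P*Z/7 (d(Z, P) = -2 + (Z*P)/7 = -2 + (P*Z)/7 = -2 + P*Z/7)
M(z, F) = F/3 (M(z, F) = F/(-2 + (⅐)*5*7) = F/(-2 + 5) = F/3)
M(2 - 1*11, 1/(41 - 25)) + 3075 = 1/(3*(41 - 25)) + 3075 = (⅓)/16 + 3075 = (⅓)*(1/16) + 3075 = 1/48 + 3075 = 147601/48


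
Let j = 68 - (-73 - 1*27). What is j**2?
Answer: 28224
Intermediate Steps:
j = 168 (j = 68 - (-73 - 27) = 68 - 1*(-100) = 68 + 100 = 168)
j**2 = 168**2 = 28224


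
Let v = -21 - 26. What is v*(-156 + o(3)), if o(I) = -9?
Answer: 7755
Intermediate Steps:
v = -47
v*(-156 + o(3)) = -47*(-156 - 9) = -47*(-165) = 7755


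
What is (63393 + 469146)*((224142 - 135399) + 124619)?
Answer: 113623586118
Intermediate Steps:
(63393 + 469146)*((224142 - 135399) + 124619) = 532539*(88743 + 124619) = 532539*213362 = 113623586118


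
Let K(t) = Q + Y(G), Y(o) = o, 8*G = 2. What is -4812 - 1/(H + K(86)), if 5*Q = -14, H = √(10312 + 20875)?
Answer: -60016222608/12472199 - 400*√31187/12472199 ≈ -4812.0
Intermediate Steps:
G = ¼ (G = (⅛)*2 = ¼ ≈ 0.25000)
H = √31187 ≈ 176.60
Q = -14/5 (Q = (⅕)*(-14) = -14/5 ≈ -2.8000)
K(t) = -51/20 (K(t) = -14/5 + ¼ = -51/20)
-4812 - 1/(H + K(86)) = -4812 - 1/(√31187 - 51/20) = -4812 - 1/(-51/20 + √31187)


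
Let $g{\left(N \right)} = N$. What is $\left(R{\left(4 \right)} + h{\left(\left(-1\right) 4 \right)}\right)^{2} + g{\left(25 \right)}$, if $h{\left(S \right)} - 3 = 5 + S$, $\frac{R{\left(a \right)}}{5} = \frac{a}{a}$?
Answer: $106$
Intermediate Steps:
$R{\left(a \right)} = 5$ ($R{\left(a \right)} = 5 \frac{a}{a} = 5 \cdot 1 = 5$)
$h{\left(S \right)} = 8 + S$ ($h{\left(S \right)} = 3 + \left(5 + S\right) = 8 + S$)
$\left(R{\left(4 \right)} + h{\left(\left(-1\right) 4 \right)}\right)^{2} + g{\left(25 \right)} = \left(5 + \left(8 - 4\right)\right)^{2} + 25 = \left(5 + 4\right)^{2} + 25 = 9^{2} + 25 = 81 + 25 = 106$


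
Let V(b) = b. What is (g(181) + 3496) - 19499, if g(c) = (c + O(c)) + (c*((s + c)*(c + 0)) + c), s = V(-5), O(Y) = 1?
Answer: 5750296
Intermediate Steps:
s = -5
g(c) = 1 + 2*c + c**2*(-5 + c) (g(c) = (c + 1) + (c*((-5 + c)*(c + 0)) + c) = (1 + c) + (c*((-5 + c)*c) + c) = (1 + c) + (c*(c*(-5 + c)) + c) = (1 + c) + (c**2*(-5 + c) + c) = (1 + c) + (c + c**2*(-5 + c)) = 1 + 2*c + c**2*(-5 + c))
(g(181) + 3496) - 19499 = ((1 + 181**3 - 5*181**2 + 2*181) + 3496) - 19499 = ((1 + 5929741 - 5*32761 + 362) + 3496) - 19499 = ((1 + 5929741 - 163805 + 362) + 3496) - 19499 = (5766299 + 3496) - 19499 = 5769795 - 19499 = 5750296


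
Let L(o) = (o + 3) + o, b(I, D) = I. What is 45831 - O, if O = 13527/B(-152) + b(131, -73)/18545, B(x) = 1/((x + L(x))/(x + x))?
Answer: 144741700861/5637680 ≈ 25674.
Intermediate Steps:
L(o) = 3 + 2*o (L(o) = (3 + o) + o = 3 + 2*o)
B(x) = 2*x/(3 + 3*x) (B(x) = 1/((x + (3 + 2*x))/(x + x)) = 1/((3 + 3*x)/((2*x))) = 1/((3 + 3*x)*(1/(2*x))) = 1/((3 + 3*x)/(2*x)) = 2*x/(3 + 3*x))
O = 113638811219/5637680 (O = 13527/(((2/3)*(-152)/(1 - 152))) + 131/18545 = 13527/(((2/3)*(-152)/(-151))) + 131*(1/18545) = 13527/(((2/3)*(-152)*(-1/151))) + 131/18545 = 13527/(304/453) + 131/18545 = 13527*(453/304) + 131/18545 = 6127731/304 + 131/18545 = 113638811219/5637680 ≈ 20157.)
45831 - O = 45831 - 1*113638811219/5637680 = 45831 - 113638811219/5637680 = 144741700861/5637680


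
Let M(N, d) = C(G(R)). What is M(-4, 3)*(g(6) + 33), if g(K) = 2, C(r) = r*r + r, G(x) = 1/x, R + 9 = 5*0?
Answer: -280/81 ≈ -3.4568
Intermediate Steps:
R = -9 (R = -9 + 5*0 = -9 + 0 = -9)
G(x) = 1/x
C(r) = r + r**2 (C(r) = r**2 + r = r + r**2)
M(N, d) = -8/81 (M(N, d) = (1 + 1/(-9))/(-9) = -(1 - 1/9)/9 = -1/9*8/9 = -8/81)
M(-4, 3)*(g(6) + 33) = -8*(2 + 33)/81 = -8/81*35 = -280/81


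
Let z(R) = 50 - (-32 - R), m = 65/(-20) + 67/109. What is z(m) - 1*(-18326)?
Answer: 8024739/436 ≈ 18405.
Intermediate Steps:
m = -1149/436 (m = 65*(-1/20) + 67*(1/109) = -13/4 + 67/109 = -1149/436 ≈ -2.6353)
z(R) = 82 + R (z(R) = 50 + (32 + R) = 82 + R)
z(m) - 1*(-18326) = (82 - 1149/436) - 1*(-18326) = 34603/436 + 18326 = 8024739/436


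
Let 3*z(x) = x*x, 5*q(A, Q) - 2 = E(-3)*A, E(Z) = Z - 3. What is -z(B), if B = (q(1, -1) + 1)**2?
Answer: -1/1875 ≈ -0.00053333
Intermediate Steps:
E(Z) = -3 + Z
q(A, Q) = 2/5 - 6*A/5 (q(A, Q) = 2/5 + ((-3 - 3)*A)/5 = 2/5 + (-6*A)/5 = 2/5 - 6*A/5)
B = 1/25 (B = ((2/5 - 6/5*1) + 1)**2 = ((2/5 - 6/5) + 1)**2 = (-4/5 + 1)**2 = (1/5)**2 = 1/25 ≈ 0.040000)
z(x) = x**2/3 (z(x) = (x*x)/3 = x**2/3)
-z(B) = -(1/25)**2/3 = -1/(3*625) = -1*1/1875 = -1/1875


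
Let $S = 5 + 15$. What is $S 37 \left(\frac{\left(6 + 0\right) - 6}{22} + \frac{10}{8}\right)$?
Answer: $925$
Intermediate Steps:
$S = 20$
$S 37 \left(\frac{\left(6 + 0\right) - 6}{22} + \frac{10}{8}\right) = 20 \cdot 37 \left(\frac{\left(6 + 0\right) - 6}{22} + \frac{10}{8}\right) = 740 \left(\left(6 - 6\right) \frac{1}{22} + 10 \cdot \frac{1}{8}\right) = 740 \left(0 \cdot \frac{1}{22} + \frac{5}{4}\right) = 740 \left(0 + \frac{5}{4}\right) = 740 \cdot \frac{5}{4} = 925$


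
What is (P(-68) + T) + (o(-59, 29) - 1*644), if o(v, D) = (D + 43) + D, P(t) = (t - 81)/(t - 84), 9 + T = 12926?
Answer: 1880997/152 ≈ 12375.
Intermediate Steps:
T = 12917 (T = -9 + 12926 = 12917)
P(t) = (-81 + t)/(-84 + t)
o(v, D) = 43 + 2*D (o(v, D) = (43 + D) + D = 43 + 2*D)
(P(-68) + T) + (o(-59, 29) - 1*644) = ((-81 - 68)/(-84 - 68) + 12917) + ((43 + 2*29) - 1*644) = (-149/(-152) + 12917) + ((43 + 58) - 644) = (-1/152*(-149) + 12917) + (101 - 644) = (149/152 + 12917) - 543 = 1963533/152 - 543 = 1880997/152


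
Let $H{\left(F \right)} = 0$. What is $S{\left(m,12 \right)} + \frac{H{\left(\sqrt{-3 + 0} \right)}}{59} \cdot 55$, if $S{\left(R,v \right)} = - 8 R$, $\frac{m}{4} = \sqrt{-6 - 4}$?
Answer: $- 32 i \sqrt{10} \approx - 101.19 i$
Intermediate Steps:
$m = 4 i \sqrt{10}$ ($m = 4 \sqrt{-6 - 4} = 4 \sqrt{-10} = 4 i \sqrt{10} \approx 12.649 i$)
$S{\left(m,12 \right)} + \frac{H{\left(\sqrt{-3 + 0} \right)}}{59} \cdot 55 = - 8 \cdot 4 i \sqrt{10} + \frac{0}{59} \cdot 55 = - 32 i \sqrt{10} + 0 \cdot \frac{1}{59} \cdot 55 = - 32 i \sqrt{10} + 0 \cdot 55 = - 32 i \sqrt{10} + 0 = - 32 i \sqrt{10}$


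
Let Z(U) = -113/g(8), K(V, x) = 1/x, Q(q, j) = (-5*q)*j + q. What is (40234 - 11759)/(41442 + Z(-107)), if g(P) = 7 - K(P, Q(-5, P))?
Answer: 38839900/56504853 ≈ 0.68737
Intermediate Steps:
Q(q, j) = q - 5*j*q (Q(q, j) = -5*j*q + q = q - 5*j*q)
g(P) = 7 - 1/(-5 + 25*P) (g(P) = 7 - 1/((-5*(1 - 5*P))) = 7 - 1/(-5 + 25*P))
Z(U) = -22035/1364 (Z(U) = -113*5*(-1 + 5*8)/(-36 + 175*8) = -113*5*(-1 + 40)/(-36 + 1400) = -113/((⅕)*1364/39) = -113/((⅕)*(1/39)*1364) = -113/1364/195 = -113*195/1364 = -22035/1364)
(40234 - 11759)/(41442 + Z(-107)) = (40234 - 11759)/(41442 - 22035/1364) = 28475/(56504853/1364) = 28475*(1364/56504853) = 38839900/56504853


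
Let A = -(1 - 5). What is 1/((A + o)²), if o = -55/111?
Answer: 12321/151321 ≈ 0.081423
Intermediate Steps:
o = -55/111 (o = -55*1/111 = -55/111 ≈ -0.49550)
A = 4 (A = -1*(-4) = 4)
1/((A + o)²) = 1/((4 - 55/111)²) = 1/((389/111)²) = 1/(151321/12321) = 12321/151321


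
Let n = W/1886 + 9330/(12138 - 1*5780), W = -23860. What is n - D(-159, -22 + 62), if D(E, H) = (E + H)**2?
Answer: -42485329692/2997797 ≈ -14172.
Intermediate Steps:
n = -33526375/2997797 (n = -23860/1886 + 9330/(12138 - 1*5780) = -23860*1/1886 + 9330/(12138 - 5780) = -11930/943 + 9330/6358 = -11930/943 + 9330*(1/6358) = -11930/943 + 4665/3179 = -33526375/2997797 ≈ -11.184)
n - D(-159, -22 + 62) = -33526375/2997797 - (-159 + (-22 + 62))**2 = -33526375/2997797 - (-159 + 40)**2 = -33526375/2997797 - 1*(-119)**2 = -33526375/2997797 - 1*14161 = -33526375/2997797 - 14161 = -42485329692/2997797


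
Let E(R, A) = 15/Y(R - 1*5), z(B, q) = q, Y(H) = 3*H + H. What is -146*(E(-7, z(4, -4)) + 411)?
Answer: -479683/8 ≈ -59960.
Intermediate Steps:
Y(H) = 4*H
E(R, A) = 15/(-20 + 4*R) (E(R, A) = 15/((4*(R - 1*5))) = 15/((4*(R - 5))) = 15/((4*(-5 + R))) = 15/(-20 + 4*R))
-146*(E(-7, z(4, -4)) + 411) = -146*(15/(4*(-5 - 7)) + 411) = -146*((15/4)/(-12) + 411) = -146*((15/4)*(-1/12) + 411) = -146*(-5/16 + 411) = -146*6571/16 = -479683/8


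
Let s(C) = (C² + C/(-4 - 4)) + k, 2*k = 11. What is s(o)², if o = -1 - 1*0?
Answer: 2809/64 ≈ 43.891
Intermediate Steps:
k = 11/2 (k = (½)*11 = 11/2 ≈ 5.5000)
o = -1 (o = -1 + 0 = -1)
s(C) = 11/2 + C² - C/8 (s(C) = (C² + C/(-4 - 4)) + 11/2 = (C² + C/(-8)) + 11/2 = (C² - C/8) + 11/2 = 11/2 + C² - C/8)
s(o)² = (11/2 + (-1)² - ⅛*(-1))² = (11/2 + 1 + ⅛)² = (53/8)² = 2809/64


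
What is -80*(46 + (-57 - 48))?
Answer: 4720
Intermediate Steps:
-80*(46 + (-57 - 48)) = -80*(46 - 105) = -80*(-59) = 4720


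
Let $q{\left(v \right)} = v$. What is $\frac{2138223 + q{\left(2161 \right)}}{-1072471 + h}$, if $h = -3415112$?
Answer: $- \frac{2140384}{4487583} \approx -0.47696$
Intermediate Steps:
$\frac{2138223 + q{\left(2161 \right)}}{-1072471 + h} = \frac{2138223 + 2161}{-1072471 - 3415112} = \frac{2140384}{-4487583} = 2140384 \left(- \frac{1}{4487583}\right) = - \frac{2140384}{4487583}$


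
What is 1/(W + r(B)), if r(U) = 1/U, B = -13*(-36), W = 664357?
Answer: 468/310919077 ≈ 1.5052e-6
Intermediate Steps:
B = 468
1/(W + r(B)) = 1/(664357 + 1/468) = 1/(310919077/468) = 468/310919077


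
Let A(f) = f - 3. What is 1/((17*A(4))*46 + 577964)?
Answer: 1/578746 ≈ 1.7279e-6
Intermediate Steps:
A(f) = -3 + f
1/((17*A(4))*46 + 577964) = 1/((17*(-3 + 4))*46 + 577964) = 1/((17*1)*46 + 577964) = 1/(17*46 + 577964) = 1/(782 + 577964) = 1/578746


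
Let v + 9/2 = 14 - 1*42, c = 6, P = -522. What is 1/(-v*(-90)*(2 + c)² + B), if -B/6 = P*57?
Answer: -1/8676 ≈ -0.00011526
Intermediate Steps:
v = -65/2 (v = -9/2 + (14 - 1*42) = -9/2 + (14 - 42) = -9/2 - 28 = -65/2 ≈ -32.500)
B = 178524 (B = -(-3132)*57 = -6*(-29754) = 178524)
1/(-v*(-90)*(2 + c)² + B) = 1/(-(-65/2*(-90))*(2 + 6)² + 178524) = 1/(-2925*8² + 178524) = 1/(-2925*64 + 178524) = 1/(-1*187200 + 178524) = 1/(-187200 + 178524) = 1/(-8676) = -1/8676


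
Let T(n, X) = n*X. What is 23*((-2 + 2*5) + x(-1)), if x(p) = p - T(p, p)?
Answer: 138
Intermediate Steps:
T(n, X) = X*n
x(p) = p - p**2 (x(p) = p - p*p = p - p**2)
23*((-2 + 2*5) + x(-1)) = 23*((-2 + 2*5) - (1 - 1*(-1))) = 23*((-2 + 10) - (1 + 1)) = 23*(8 - 1*2) = 23*(8 - 2) = 23*6 = 138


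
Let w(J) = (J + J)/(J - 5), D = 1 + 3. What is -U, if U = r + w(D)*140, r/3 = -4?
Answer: 1132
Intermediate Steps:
D = 4
r = -12 (r = 3*(-4) = -12)
w(J) = 2*J/(-5 + J) (w(J) = (2*J)/(-5 + J) = 2*J/(-5 + J))
U = -1132 (U = -12 + (2*4/(-5 + 4))*140 = -12 + (2*4/(-1))*140 = -12 + (2*4*(-1))*140 = -12 - 8*140 = -12 - 1120 = -1132)
-U = -1*(-1132) = 1132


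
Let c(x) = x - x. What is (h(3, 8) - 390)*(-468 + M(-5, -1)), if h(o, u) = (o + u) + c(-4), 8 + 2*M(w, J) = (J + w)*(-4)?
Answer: 174340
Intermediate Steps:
c(x) = 0
M(w, J) = -4 - 2*J - 2*w (M(w, J) = -4 + ((J + w)*(-4))/2 = -4 + (-4*J - 4*w)/2 = -4 + (-2*J - 2*w) = -4 - 2*J - 2*w)
h(o, u) = o + u (h(o, u) = (o + u) + 0 = o + u)
(h(3, 8) - 390)*(-468 + M(-5, -1)) = ((3 + 8) - 390)*(-468 + (-4 - 2*(-1) - 2*(-5))) = (11 - 390)*(-468 + (-4 + 2 + 10)) = -379*(-468 + 8) = -379*(-460) = 174340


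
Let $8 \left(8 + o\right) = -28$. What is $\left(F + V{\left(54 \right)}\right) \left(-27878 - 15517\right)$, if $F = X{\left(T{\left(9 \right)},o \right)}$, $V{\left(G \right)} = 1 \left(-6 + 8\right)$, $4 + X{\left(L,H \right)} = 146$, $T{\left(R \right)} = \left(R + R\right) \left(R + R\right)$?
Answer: $-6248880$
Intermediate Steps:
$o = - \frac{23}{2}$ ($o = -8 + \frac{1}{8} \left(-28\right) = -8 - \frac{7}{2} = - \frac{23}{2} \approx -11.5$)
$T{\left(R \right)} = 4 R^{2}$ ($T{\left(R \right)} = 2 R 2 R = 4 R^{2}$)
$X{\left(L,H \right)} = 142$ ($X{\left(L,H \right)} = -4 + 146 = 142$)
$V{\left(G \right)} = 2$ ($V{\left(G \right)} = 1 \cdot 2 = 2$)
$F = 142$
$\left(F + V{\left(54 \right)}\right) \left(-27878 - 15517\right) = \left(142 + 2\right) \left(-27878 - 15517\right) = 144 \left(-43395\right) = -6248880$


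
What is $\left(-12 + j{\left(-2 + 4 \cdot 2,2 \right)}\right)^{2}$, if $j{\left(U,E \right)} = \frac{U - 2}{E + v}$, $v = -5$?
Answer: $\frac{1600}{9} \approx 177.78$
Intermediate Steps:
$j{\left(U,E \right)} = \frac{-2 + U}{-5 + E}$ ($j{\left(U,E \right)} = \frac{U - 2}{E - 5} = \frac{-2 + U}{-5 + E}$)
$\left(-12 + j{\left(-2 + 4 \cdot 2,2 \right)}\right)^{2} = \left(-12 + \frac{-2 + \left(-2 + 4 \cdot 2\right)}{-5 + 2}\right)^{2} = \left(-12 + \frac{-2 + \left(-2 + 8\right)}{-3}\right)^{2} = \left(-12 - \frac{-2 + 6}{3}\right)^{2} = \left(-12 - \frac{4}{3}\right)^{2} = \left(- \frac{40}{3}\right)^{2} = \frac{1600}{9}$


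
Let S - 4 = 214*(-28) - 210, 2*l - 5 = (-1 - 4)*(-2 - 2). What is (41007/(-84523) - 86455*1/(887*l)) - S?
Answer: 2320274371559/374859505 ≈ 6189.7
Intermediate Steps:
l = 25/2 (l = 5/2 + ((-1 - 4)*(-2 - 2))/2 = 5/2 + (-5*(-4))/2 = 5/2 + (½)*20 = 5/2 + 10 = 25/2 ≈ 12.500)
S = -6198 (S = 4 + (214*(-28) - 210) = 4 + (-5992 - 210) = 4 - 6202 = -6198)
(41007/(-84523) - 86455*1/(887*l)) - S = (41007/(-84523) - 86455/(887*(25/2))) - 1*(-6198) = (41007*(-1/84523) - 86455/22175/2) + 6198 = (-41007/84523 - 86455*2/22175) + 6198 = (-41007/84523 - 34582/4435) + 6198 = -3104840431/374859505 + 6198 = 2320274371559/374859505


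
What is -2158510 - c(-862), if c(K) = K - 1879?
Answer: -2155769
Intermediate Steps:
c(K) = -1879 + K
-2158510 - c(-862) = -2158510 - (-1879 - 862) = -2158510 - 1*(-2741) = -2158510 + 2741 = -2155769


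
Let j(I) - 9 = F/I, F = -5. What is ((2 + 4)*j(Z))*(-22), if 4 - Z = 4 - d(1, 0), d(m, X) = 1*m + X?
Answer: -528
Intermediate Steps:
d(m, X) = X + m (d(m, X) = m + X = X + m)
Z = 1 (Z = 4 - (4 - (0 + 1)) = 4 - (4 - 1*1) = 4 - (4 - 1) = 4 - 1*3 = 4 - 3 = 1)
j(I) = 9 - 5/I
((2 + 4)*j(Z))*(-22) = ((2 + 4)*(9 - 5/1))*(-22) = (6*(9 - 5*1))*(-22) = (6*(9 - 5))*(-22) = (6*4)*(-22) = 24*(-22) = -528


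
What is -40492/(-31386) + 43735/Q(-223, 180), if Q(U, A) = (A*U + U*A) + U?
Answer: 943530383/1263333579 ≈ 0.74686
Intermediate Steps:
Q(U, A) = U + 2*A*U (Q(U, A) = (A*U + A*U) + U = 2*A*U + U = U + 2*A*U)
-40492/(-31386) + 43735/Q(-223, 180) = -40492/(-31386) + 43735/((-223*(1 + 2*180))) = -40492*(-1/31386) + 43735/((-223*(1 + 360))) = 20246/15693 + 43735/((-223*361)) = 20246/15693 + 43735/(-80503) = 20246/15693 + 43735*(-1/80503) = 20246/15693 - 43735/80503 = 943530383/1263333579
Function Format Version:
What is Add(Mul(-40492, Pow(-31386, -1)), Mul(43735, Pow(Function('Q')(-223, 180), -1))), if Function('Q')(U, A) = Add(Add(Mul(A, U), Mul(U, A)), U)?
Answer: Rational(943530383, 1263333579) ≈ 0.74686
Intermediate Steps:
Function('Q')(U, A) = Add(U, Mul(2, A, U)) (Function('Q')(U, A) = Add(Add(Mul(A, U), Mul(A, U)), U) = Add(Mul(2, A, U), U) = Add(U, Mul(2, A, U)))
Add(Mul(-40492, Pow(-31386, -1)), Mul(43735, Pow(Function('Q')(-223, 180), -1))) = Add(Mul(-40492, Pow(-31386, -1)), Mul(43735, Pow(Mul(-223, Add(1, Mul(2, 180))), -1))) = Add(Mul(-40492, Rational(-1, 31386)), Mul(43735, Pow(Mul(-223, Add(1, 360)), -1))) = Add(Rational(20246, 15693), Mul(43735, Pow(Mul(-223, 361), -1))) = Add(Rational(20246, 15693), Mul(43735, Pow(-80503, -1))) = Add(Rational(20246, 15693), Mul(43735, Rational(-1, 80503))) = Add(Rational(20246, 15693), Rational(-43735, 80503)) = Rational(943530383, 1263333579)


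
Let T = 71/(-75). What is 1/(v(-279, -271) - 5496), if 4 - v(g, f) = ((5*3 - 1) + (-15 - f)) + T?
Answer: -75/432079 ≈ -0.00017358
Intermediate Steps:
T = -71/75 (T = 71*(-1/75) = -71/75 ≈ -0.94667)
v(g, f) = 446/75 + f (v(g, f) = 4 - (((5*3 - 1) + (-15 - f)) - 71/75) = 4 - (((15 - 1) + (-15 - f)) - 71/75) = 4 - ((14 + (-15 - f)) - 71/75) = 4 - ((-1 - f) - 71/75) = 4 - (-146/75 - f) = 4 + (146/75 + f) = 446/75 + f)
1/(v(-279, -271) - 5496) = 1/((446/75 - 271) - 5496) = 1/(-19879/75 - 5496) = 1/(-432079/75) = -75/432079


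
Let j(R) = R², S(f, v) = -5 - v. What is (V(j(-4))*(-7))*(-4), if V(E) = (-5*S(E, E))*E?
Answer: 47040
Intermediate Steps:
V(E) = E*(25 + 5*E) (V(E) = (-5*(-5 - E))*E = (25 + 5*E)*E = E*(25 + 5*E))
(V(j(-4))*(-7))*(-4) = ((5*(-4)²*(5 + (-4)²))*(-7))*(-4) = ((5*16*(5 + 16))*(-7))*(-4) = ((5*16*21)*(-7))*(-4) = (1680*(-7))*(-4) = -11760*(-4) = 47040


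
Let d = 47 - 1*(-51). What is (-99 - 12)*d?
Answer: -10878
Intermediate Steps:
d = 98 (d = 47 + 51 = 98)
(-99 - 12)*d = (-99 - 12)*98 = -111*98 = -10878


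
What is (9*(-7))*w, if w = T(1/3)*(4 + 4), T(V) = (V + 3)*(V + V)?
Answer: -1120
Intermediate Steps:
T(V) = 2*V*(3 + V) (T(V) = (3 + V)*(2*V) = 2*V*(3 + V))
w = 160/9 (w = (2*(3 + 1/3)/3)*(4 + 4) = (2*(1/3)*(3 + 1/3))*8 = (2*(1/3)*(10/3))*8 = (20/9)*8 = 160/9 ≈ 17.778)
(9*(-7))*w = (9*(-7))*(160/9) = -63*160/9 = -1120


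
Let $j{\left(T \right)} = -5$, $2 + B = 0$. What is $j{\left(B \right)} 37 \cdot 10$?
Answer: $-1850$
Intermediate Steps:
$B = -2$ ($B = -2 + 0 = -2$)
$j{\left(B \right)} 37 \cdot 10 = \left(-5\right) 37 \cdot 10 = \left(-185\right) 10 = -1850$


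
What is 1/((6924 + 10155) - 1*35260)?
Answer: -1/18181 ≈ -5.5002e-5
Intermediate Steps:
1/((6924 + 10155) - 1*35260) = 1/(17079 - 35260) = 1/(-18181) = -1/18181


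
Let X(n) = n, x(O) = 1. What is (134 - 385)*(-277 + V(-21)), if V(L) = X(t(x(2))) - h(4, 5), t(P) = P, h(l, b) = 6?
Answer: 70782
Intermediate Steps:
V(L) = -5 (V(L) = 1 - 1*6 = 1 - 6 = -5)
(134 - 385)*(-277 + V(-21)) = (134 - 385)*(-277 - 5) = -251*(-282) = 70782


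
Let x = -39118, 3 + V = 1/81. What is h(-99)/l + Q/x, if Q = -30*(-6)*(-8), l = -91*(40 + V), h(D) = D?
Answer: 353272581/5336047262 ≈ 0.066205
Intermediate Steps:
V = -242/81 (V = -3 + 1/81 = -242/81 ≈ -2.9877)
l = -272818/81 (l = -91*(40 - 242/81) = -91*2998/81 = -272818/81 ≈ -3368.1)
Q = -1440 (Q = 180*(-8) = -1440)
h(-99)/l + Q/x = -99/(-272818/81) - 1440/(-39118) = -99*(-81/272818) - 1440*(-1/39118) = 8019/272818 + 720/19559 = 353272581/5336047262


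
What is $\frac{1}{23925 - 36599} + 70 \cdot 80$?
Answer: $\frac{70974399}{12674} \approx 5600.0$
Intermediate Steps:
$\frac{1}{23925 - 36599} + 70 \cdot 80 = \frac{1}{-12674} + 5600 = - \frac{1}{12674} + 5600 = \frac{70974399}{12674}$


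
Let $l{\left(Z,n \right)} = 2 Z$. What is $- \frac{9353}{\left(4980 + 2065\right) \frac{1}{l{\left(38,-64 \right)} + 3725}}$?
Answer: $- \frac{35550753}{7045} \approx -5046.2$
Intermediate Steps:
$- \frac{9353}{\left(4980 + 2065\right) \frac{1}{l{\left(38,-64 \right)} + 3725}} = - \frac{9353}{\left(4980 + 2065\right) \frac{1}{2 \cdot 38 + 3725}} = - \frac{9353}{7045 \frac{1}{76 + 3725}} = - \frac{9353}{7045 \cdot \frac{1}{3801}} = - \frac{9353}{\frac{7045}{3801}} = \left(-9353\right) \frac{3801}{7045} = - \frac{35550753}{7045}$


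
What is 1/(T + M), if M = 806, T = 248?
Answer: 1/1054 ≈ 0.00094877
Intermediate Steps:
1/(T + M) = 1/(248 + 806) = 1/1054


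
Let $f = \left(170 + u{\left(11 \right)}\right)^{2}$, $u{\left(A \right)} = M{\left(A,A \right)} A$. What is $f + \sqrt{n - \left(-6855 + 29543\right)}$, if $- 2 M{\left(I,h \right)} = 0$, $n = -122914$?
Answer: $28900 + 3 i \sqrt{16178} \approx 28900.0 + 381.58 i$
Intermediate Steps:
$M{\left(I,h \right)} = 0$ ($M{\left(I,h \right)} = \left(- \frac{1}{2}\right) 0 = 0$)
$u{\left(A \right)} = 0$ ($u{\left(A \right)} = 0 A = 0$)
$f = 28900$ ($f = \left(170 + 0\right)^{2} = 170^{2} = 28900$)
$f + \sqrt{n - \left(-6855 + 29543\right)} = 28900 + \sqrt{-122914 - \left(-6855 + 29543\right)} = 28900 + \sqrt{-122914 - 22688} = 28900 + \sqrt{-145602} = 28900 + 3 i \sqrt{16178}$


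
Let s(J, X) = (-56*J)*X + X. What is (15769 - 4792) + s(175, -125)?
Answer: 1235852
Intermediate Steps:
s(J, X) = X - 56*J*X (s(J, X) = -56*J*X + X = X - 56*J*X)
(15769 - 4792) + s(175, -125) = (15769 - 4792) - 125*(1 - 56*175) = 10977 - 125*(1 - 9800) = 10977 - 125*(-9799) = 10977 + 1224875 = 1235852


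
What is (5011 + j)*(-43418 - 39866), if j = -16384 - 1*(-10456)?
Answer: 76371428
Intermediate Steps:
j = -5928 (j = -16384 + 10456 = -5928)
(5011 + j)*(-43418 - 39866) = (5011 - 5928)*(-43418 - 39866) = -917*(-83284) = 76371428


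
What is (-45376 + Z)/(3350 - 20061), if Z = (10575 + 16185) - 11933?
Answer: 1797/983 ≈ 1.8281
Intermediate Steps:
Z = 14827 (Z = 26760 - 11933 = 14827)
(-45376 + Z)/(3350 - 20061) = (-45376 + 14827)/(3350 - 20061) = -30549/(-16711) = -30549*(-1/16711) = 1797/983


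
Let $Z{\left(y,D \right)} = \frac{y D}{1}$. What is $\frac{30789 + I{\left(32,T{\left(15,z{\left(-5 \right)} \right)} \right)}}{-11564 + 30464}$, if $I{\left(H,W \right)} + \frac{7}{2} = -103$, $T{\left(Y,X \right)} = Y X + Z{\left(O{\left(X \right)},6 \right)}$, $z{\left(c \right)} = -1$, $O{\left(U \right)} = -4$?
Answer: $\frac{4091}{2520} \approx 1.6234$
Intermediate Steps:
$Z{\left(y,D \right)} = D y$ ($Z{\left(y,D \right)} = D y 1 = D y$)
$T{\left(Y,X \right)} = -24 + X Y$ ($T{\left(Y,X \right)} = Y X + 6 \left(-4\right) = X Y - 24 = -24 + X Y$)
$I{\left(H,W \right)} = - \frac{213}{2}$ ($I{\left(H,W \right)} = - \frac{7}{2} - 103 = - \frac{213}{2}$)
$\frac{30789 + I{\left(32,T{\left(15,z{\left(-5 \right)} \right)} \right)}}{-11564 + 30464} = \frac{30789 - \frac{213}{2}}{-11564 + 30464} = \frac{61365}{2 \cdot 18900} = \frac{61365}{2} \cdot \frac{1}{18900} = \frac{4091}{2520}$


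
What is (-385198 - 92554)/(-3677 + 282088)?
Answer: -477752/278411 ≈ -1.7160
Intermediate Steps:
(-385198 - 92554)/(-3677 + 282088) = -477752/278411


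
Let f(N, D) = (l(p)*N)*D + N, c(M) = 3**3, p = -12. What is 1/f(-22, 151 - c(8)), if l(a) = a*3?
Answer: 1/98186 ≈ 1.0185e-5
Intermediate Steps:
l(a) = 3*a
c(M) = 27
f(N, D) = N - 36*D*N (f(N, D) = ((3*(-12))*N)*D + N = (-36*N)*D + N = -36*D*N + N = N - 36*D*N)
1/f(-22, 151 - c(8)) = 1/(-22*(1 - 36*(151 - 1*27))) = 1/(-22*(1 - 36*(151 - 27))) = 1/(-22*(1 - 36*124)) = 1/(-22*(1 - 4464)) = 1/(-22*(-4463)) = 1/98186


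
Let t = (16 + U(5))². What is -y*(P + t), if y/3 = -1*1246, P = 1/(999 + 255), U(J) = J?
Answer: 344528345/209 ≈ 1.6485e+6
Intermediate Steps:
P = 1/1254 ≈ 0.00079745
y = -3738 (y = 3*(-1*1246) = 3*(-1246) = -3738)
t = 441 (t = (16 + 5)² = 21² = 441)
-y*(P + t) = -(-3738)*(1/1254 + 441) = -(-3738)*553015/1254 = -1*(-344528345/209) = 344528345/209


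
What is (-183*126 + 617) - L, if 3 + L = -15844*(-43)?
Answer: -703730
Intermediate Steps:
L = 681289 (L = -3 - 15844*(-43) = -3 + 681292 = 681289)
(-183*126 + 617) - L = (-183*126 + 617) - 1*681289 = (-23058 + 617) - 681289 = -22441 - 681289 = -703730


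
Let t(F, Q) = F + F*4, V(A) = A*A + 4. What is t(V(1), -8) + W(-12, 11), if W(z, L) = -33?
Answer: -8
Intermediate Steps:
V(A) = 4 + A² (V(A) = A² + 4 = 4 + A²)
t(F, Q) = 5*F (t(F, Q) = F + 4*F = 5*F)
t(V(1), -8) + W(-12, 11) = 5*(4 + 1²) - 33 = 5*(4 + 1) - 33 = 5*5 - 33 = 25 - 33 = -8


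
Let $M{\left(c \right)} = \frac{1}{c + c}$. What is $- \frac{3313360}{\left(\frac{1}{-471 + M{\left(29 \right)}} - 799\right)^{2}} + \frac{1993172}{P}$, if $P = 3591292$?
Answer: $- \frac{1982477447213551427587}{427713146098979992263} \approx -4.6351$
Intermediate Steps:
$M{\left(c \right)} = \frac{1}{2 c}$
$- \frac{3313360}{\left(\frac{1}{-471 + M{\left(29 \right)}} - 799\right)^{2}} + \frac{1993172}{P} = - \frac{3313360}{\left(\frac{1}{-471 + \frac{1}{2 \cdot 29}} - 799\right)^{2}} + \frac{1993172}{3591292} = - \frac{3313360}{\left(\frac{1}{-471 + \frac{1}{2} \cdot \frac{1}{29}} - 799\right)^{2}} + 1993172 \cdot \frac{1}{3591292} = - \frac{3313360}{\left(\frac{1}{-471 + \frac{1}{58}} - 799\right)^{2}} + \frac{498293}{897823} = - \frac{3313360}{\left(\frac{1}{- \frac{27317}{58}} - 799\right)^{2}} + \frac{498293}{897823} = - \frac{3313360}{\left(- \frac{58}{27317} - 799\right)^{2}} + \frac{498293}{897823} = - \frac{3313360}{\left(- \frac{21826341}{27317}\right)^{2}} + \frac{498293}{897823} = - \frac{3313360}{\frac{476389161448281}{746218489}} + \frac{498293}{897823} = \left(-3313360\right) \frac{746218489}{476389161448281} + \frac{498293}{897823} = - \frac{2472490492713040}{476389161448281} + \frac{498293}{897823} = - \frac{1982477447213551427587}{427713146098979992263}$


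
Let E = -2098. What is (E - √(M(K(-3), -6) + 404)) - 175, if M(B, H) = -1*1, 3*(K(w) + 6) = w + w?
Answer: -2273 - √403 ≈ -2293.1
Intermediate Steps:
K(w) = -6 + 2*w/3 (K(w) = -6 + (w + w)/3 = -6 + (2*w)/3 = -6 + 2*w/3)
M(B, H) = -1
(E - √(M(K(-3), -6) + 404)) - 175 = (-2098 - √(-1 + 404)) - 175 = (-2098 - √403) - 175 = -2273 - √403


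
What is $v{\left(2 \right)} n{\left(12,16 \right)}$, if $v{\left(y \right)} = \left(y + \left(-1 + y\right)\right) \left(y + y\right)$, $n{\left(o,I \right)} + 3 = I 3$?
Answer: $540$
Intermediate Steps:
$n{\left(o,I \right)} = -3 + 3 I$ ($n{\left(o,I \right)} = -3 + I 3 = -3 + 3 I$)
$v{\left(y \right)} = 2 y \left(-1 + 2 y\right)$ ($v{\left(y \right)} = \left(-1 + 2 y\right) 2 y = 2 y \left(-1 + 2 y\right)$)
$v{\left(2 \right)} n{\left(12,16 \right)} = 2 \cdot 2 \left(-1 + 2 \cdot 2\right) \left(-3 + 3 \cdot 16\right) = 2 \cdot 2 \left(-1 + 4\right) \left(-3 + 48\right) = 2 \cdot 2 \cdot 3 \cdot 45 = 12 \cdot 45 = 540$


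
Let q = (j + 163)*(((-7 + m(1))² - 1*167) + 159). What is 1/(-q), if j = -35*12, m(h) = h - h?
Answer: 1/10537 ≈ 9.4904e-5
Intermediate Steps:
m(h) = 0
j = -420
q = -10537 (q = (-420 + 163)*(((-7 + 0)² - 1*167) + 159) = -257*(((-7)² - 167) + 159) = -257*((49 - 167) + 159) = -257*(-118 + 159) = -257*41 = -10537)
1/(-q) = 1/(-1*(-10537)) = 1/10537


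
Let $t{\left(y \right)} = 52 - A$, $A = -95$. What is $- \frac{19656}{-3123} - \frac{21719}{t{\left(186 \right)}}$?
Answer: $- \frac{7215445}{51009} \approx -141.45$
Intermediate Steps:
$t{\left(y \right)} = 147$ ($t{\left(y \right)} = 52 - -95 = 52 + 95 = 147$)
$- \frac{19656}{-3123} - \frac{21719}{t{\left(186 \right)}} = - \frac{19656}{-3123} - \frac{21719}{147} = \left(-19656\right) \left(- \frac{1}{3123}\right) - \frac{21719}{147} = \frac{2184}{347} - \frac{21719}{147} = - \frac{7215445}{51009}$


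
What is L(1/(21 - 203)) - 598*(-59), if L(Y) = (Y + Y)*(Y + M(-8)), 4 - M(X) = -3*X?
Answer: 584344125/16562 ≈ 35282.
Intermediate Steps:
M(X) = 4 + 3*X (M(X) = 4 - (-3)*X = 4 + 3*X)
L(Y) = 2*Y*(-20 + Y) (L(Y) = (Y + Y)*(Y + (4 + 3*(-8))) = (2*Y)*(Y + (4 - 24)) = (2*Y)*(Y - 20) = (2*Y)*(-20 + Y) = 2*Y*(-20 + Y))
L(1/(21 - 203)) - 598*(-59) = 2*(-20 + 1/(21 - 203))/(21 - 203) - 598*(-59) = 2*(-20 + 1/(-182))/(-182) - 1*(-35282) = 2*(-1/182)*(-20 - 1/182) + 35282 = 2*(-1/182)*(-3641/182) + 35282 = 3641/16562 + 35282 = 584344125/16562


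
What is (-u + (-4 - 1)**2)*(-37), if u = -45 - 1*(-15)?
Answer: -2035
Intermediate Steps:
u = -30 (u = -45 + 15 = -30)
(-u + (-4 - 1)**2)*(-37) = (-1*(-30) + (-4 - 1)**2)*(-37) = (30 + (-5)**2)*(-37) = (30 + 25)*(-37) = 55*(-37) = -2035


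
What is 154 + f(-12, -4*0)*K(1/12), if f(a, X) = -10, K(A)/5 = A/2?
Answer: 1823/12 ≈ 151.92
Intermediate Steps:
K(A) = 5*A/2 (K(A) = 5*(A/2) = 5*A/2)
154 + f(-12, -4*0)*K(1/12) = 154 - 25/12 = 1823/12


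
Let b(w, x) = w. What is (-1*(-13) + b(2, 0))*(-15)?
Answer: -225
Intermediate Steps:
(-1*(-13) + b(2, 0))*(-15) = (-1*(-13) + 2)*(-15) = (13 + 2)*(-15) = 15*(-15) = -225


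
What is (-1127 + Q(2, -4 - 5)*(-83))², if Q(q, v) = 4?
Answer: 2128681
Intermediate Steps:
(-1127 + Q(2, -4 - 5)*(-83))² = (-1127 + 4*(-83))² = (-1127 - 332)² = (-1459)² = 2128681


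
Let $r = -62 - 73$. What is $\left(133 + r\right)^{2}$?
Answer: $4$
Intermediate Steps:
$r = -135$ ($r = -62 - 73 = -135$)
$\left(133 + r\right)^{2} = \left(133 - 135\right)^{2} = \left(-2\right)^{2} = 4$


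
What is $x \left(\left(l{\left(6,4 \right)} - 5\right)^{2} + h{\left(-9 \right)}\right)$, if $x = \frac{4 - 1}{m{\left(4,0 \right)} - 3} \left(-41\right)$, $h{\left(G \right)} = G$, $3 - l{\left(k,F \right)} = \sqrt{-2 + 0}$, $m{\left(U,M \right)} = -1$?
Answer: $- \frac{861}{4} + 123 i \sqrt{2} \approx -215.25 + 173.95 i$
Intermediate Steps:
$l{\left(k,F \right)} = 3 - i \sqrt{2}$ ($l{\left(k,F \right)} = 3 - \sqrt{-2 + 0} = 3 - \sqrt{-2} = 3 - i \sqrt{2}$)
$x = \frac{123}{4}$ ($x = \frac{4 - 1}{-1 - 3} \left(-41\right) = \frac{3}{-4} \left(-41\right) = 3 \left(- \frac{1}{4}\right) \left(-41\right) = \left(- \frac{3}{4}\right) \left(-41\right) = \frac{123}{4} \approx 30.75$)
$x \left(\left(l{\left(6,4 \right)} - 5\right)^{2} + h{\left(-9 \right)}\right) = \frac{123 \left(\left(\left(3 - i \sqrt{2}\right) - 5\right)^{2} - 9\right)}{4} = \frac{123 \left(\left(-2 - i \sqrt{2}\right)^{2} - 9\right)}{4} = \frac{123 \left(-9 + \left(-2 - i \sqrt{2}\right)^{2}\right)}{4} = - \frac{1107}{4} + \frac{123 \left(-2 - i \sqrt{2}\right)^{2}}{4}$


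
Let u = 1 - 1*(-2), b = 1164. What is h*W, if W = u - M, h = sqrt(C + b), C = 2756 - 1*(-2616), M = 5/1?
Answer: -4*sqrt(1634) ≈ -161.69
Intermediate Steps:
M = 5 (M = 5*1 = 5)
C = 5372 (C = 2756 + 2616 = 5372)
u = 3 (u = 1 + 2 = 3)
h = 2*sqrt(1634) (h = sqrt(5372 + 1164) = sqrt(6536) = 2*sqrt(1634) ≈ 80.846)
W = -2 (W = 3 - 1*5 = 3 - 5 = -2)
h*W = (2*sqrt(1634))*(-2) = -4*sqrt(1634)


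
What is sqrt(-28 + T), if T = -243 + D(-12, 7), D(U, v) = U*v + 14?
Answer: I*sqrt(341) ≈ 18.466*I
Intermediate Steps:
D(U, v) = 14 + U*v
T = -313 (T = -243 + (14 - 12*7) = -243 + (14 - 84) = -243 - 70 = -313)
sqrt(-28 + T) = sqrt(-28 - 313) = sqrt(-341) = I*sqrt(341)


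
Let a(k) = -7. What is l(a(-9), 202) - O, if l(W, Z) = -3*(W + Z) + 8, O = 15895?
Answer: -16472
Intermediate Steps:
l(W, Z) = 8 - 3*W - 3*Z (l(W, Z) = (-3*W - 3*Z) + 8 = 8 - 3*W - 3*Z)
l(a(-9), 202) - O = (8 - 3*(-7) - 3*202) - 1*15895 = (8 + 21 - 606) - 15895 = -577 - 15895 = -16472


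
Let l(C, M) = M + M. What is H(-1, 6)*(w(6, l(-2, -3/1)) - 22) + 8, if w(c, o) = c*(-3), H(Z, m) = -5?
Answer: 208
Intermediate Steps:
l(C, M) = 2*M
w(c, o) = -3*c
H(-1, 6)*(w(6, l(-2, -3/1)) - 22) + 8 = -5*(-3*6 - 22) + 8 = -5*(-18 - 22) + 8 = -5*(-40) + 8 = 200 + 8 = 208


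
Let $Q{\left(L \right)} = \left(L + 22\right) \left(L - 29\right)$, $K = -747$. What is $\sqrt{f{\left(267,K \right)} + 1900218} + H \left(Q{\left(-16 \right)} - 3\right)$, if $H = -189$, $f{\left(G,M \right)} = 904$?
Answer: $51597 + \sqrt{1901122} \approx 52976.0$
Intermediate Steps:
$Q{\left(L \right)} = \left(-29 + L\right) \left(22 + L\right)$ ($Q{\left(L \right)} = \left(22 + L\right) \left(-29 + L\right) = \left(-29 + L\right) \left(22 + L\right)$)
$\sqrt{f{\left(267,K \right)} + 1900218} + H \left(Q{\left(-16 \right)} - 3\right) = \sqrt{904 + 1900218} - 189 \left(\left(-638 + \left(-16\right)^{2} - -112\right) - 3\right) = \sqrt{1901122} - 189 \left(\left(-638 + 256 + 112\right) - 3\right) = \sqrt{1901122} - 189 \left(-270 - 3\right) = \sqrt{1901122} - -51597 = \sqrt{1901122} + 51597 = 51597 + \sqrt{1901122}$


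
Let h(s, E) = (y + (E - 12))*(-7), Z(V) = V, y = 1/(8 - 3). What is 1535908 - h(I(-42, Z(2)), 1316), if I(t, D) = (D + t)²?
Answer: 7725187/5 ≈ 1.5450e+6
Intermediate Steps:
y = ⅕ (y = 1/5 = ⅕ ≈ 0.20000)
h(s, E) = 413/5 - 7*E (h(s, E) = (⅕ + (E - 12))*(-7) = (⅕ + (-12 + E))*(-7) = (-59/5 + E)*(-7) = 413/5 - 7*E)
1535908 - h(I(-42, Z(2)), 1316) = 1535908 - (413/5 - 7*1316) = 1535908 - (413/5 - 9212) = 1535908 - 1*(-45647/5) = 1535908 + 45647/5 = 7725187/5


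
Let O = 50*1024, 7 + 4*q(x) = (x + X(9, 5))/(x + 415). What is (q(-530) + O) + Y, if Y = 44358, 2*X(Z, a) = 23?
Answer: 87912787/920 ≈ 95557.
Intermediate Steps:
X(Z, a) = 23/2 (X(Z, a) = (1/2)*23 = 23/2)
q(x) = -7/4 + (23/2 + x)/(4*(415 + x)) (q(x) = -7/4 + ((x + 23/2)/(x + 415))/4 = -7/4 + ((23/2 + x)/(415 + x))/4 = -7/4 + (23/2 + x)/(4*(415 + x)))
O = 51200
(q(-530) + O) + Y = (3*(-1929 - 4*(-530))/(8*(415 - 530)) + 51200) + 44358 = ((3/8)*(-1929 + 2120)/(-115) + 51200) + 44358 = ((3/8)*(-1/115)*191 + 51200) + 44358 = (-573/920 + 51200) + 44358 = 47103427/920 + 44358 = 87912787/920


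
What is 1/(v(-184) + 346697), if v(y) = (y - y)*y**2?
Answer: 1/346697 ≈ 2.8844e-6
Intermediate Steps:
v(y) = 0 (v(y) = 0*y**2 = 0)
1/(v(-184) + 346697) = 1/(0 + 346697) = 1/346697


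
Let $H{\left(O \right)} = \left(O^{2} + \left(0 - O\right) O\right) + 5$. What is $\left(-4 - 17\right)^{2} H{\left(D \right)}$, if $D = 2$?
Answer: $2205$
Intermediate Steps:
$H{\left(O \right)} = 5$ ($H{\left(O \right)} = \left(O^{2} + - O O\right) + 5 = \left(O^{2} - O^{2}\right) + 5 = 0 + 5 = 5$)
$\left(-4 - 17\right)^{2} H{\left(D \right)} = \left(-4 - 17\right)^{2} \cdot 5 = \left(-21\right)^{2} \cdot 5 = 441 \cdot 5 = 2205$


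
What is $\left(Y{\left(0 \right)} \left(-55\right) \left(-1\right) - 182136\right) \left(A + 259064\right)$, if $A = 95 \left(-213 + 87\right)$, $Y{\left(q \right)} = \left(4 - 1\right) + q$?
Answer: $-44963942274$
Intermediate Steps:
$Y{\left(q \right)} = 3 + q$
$A = -11970$ ($A = 95 \left(-126\right) = -11970$)
$\left(Y{\left(0 \right)} \left(-55\right) \left(-1\right) - 182136\right) \left(A + 259064\right) = \left(\left(3 + 0\right) \left(-55\right) \left(-1\right) - 182136\right) \left(-11970 + 259064\right) = \left(3 \left(-55\right) \left(-1\right) - 182136\right) 247094 = \left(\left(-165\right) \left(-1\right) - 182136\right) 247094 = \left(165 - 182136\right) 247094 = \left(-181971\right) 247094 = -44963942274$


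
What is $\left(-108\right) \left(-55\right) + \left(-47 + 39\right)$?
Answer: $5932$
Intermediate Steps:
$\left(-108\right) \left(-55\right) + \left(-47 + 39\right) = 5940 - 8 = 5932$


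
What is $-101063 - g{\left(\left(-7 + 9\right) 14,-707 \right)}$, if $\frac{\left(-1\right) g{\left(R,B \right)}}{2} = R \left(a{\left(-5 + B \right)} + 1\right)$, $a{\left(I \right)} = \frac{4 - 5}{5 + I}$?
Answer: $- \frac{10201699}{101} \approx -1.0101 \cdot 10^{5}$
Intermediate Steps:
$a{\left(I \right)} = - \frac{1}{5 + I}$
$g{\left(R,B \right)} = - 2 R \left(1 - \frac{1}{B}\right)$ ($g{\left(R,B \right)} = - 2 R \left(- \frac{1}{5 + \left(-5 + B\right)} + 1\right) = - 2 R \left(- \frac{1}{B} + 1\right) = - 2 R \left(1 - \frac{1}{B}\right)$)
$-101063 - g{\left(\left(-7 + 9\right) 14,-707 \right)} = -101063 - \frac{2 \left(-7 + 9\right) 14 \left(1 - -707\right)}{-707} = -101063 - 2 \cdot 2 \cdot 14 \left(- \frac{1}{707}\right) \left(1 + 707\right) = -101063 - 2 \cdot 28 \left(- \frac{1}{707}\right) 708 = -101063 - - \frac{5664}{101} = -101063 + \frac{5664}{101} = - \frac{10201699}{101}$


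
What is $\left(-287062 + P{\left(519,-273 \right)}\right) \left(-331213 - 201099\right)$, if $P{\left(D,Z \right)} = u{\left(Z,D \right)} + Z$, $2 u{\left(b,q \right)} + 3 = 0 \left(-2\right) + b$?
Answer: $153025327576$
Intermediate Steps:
$u{\left(b,q \right)} = - \frac{3}{2} + \frac{b}{2}$ ($u{\left(b,q \right)} = - \frac{3}{2} + \frac{0 \left(-2\right) + b}{2} = - \frac{3}{2} + \frac{0 + b}{2} = - \frac{3}{2} + \frac{b}{2}$)
$P{\left(D,Z \right)} = - \frac{3}{2} + \frac{3 Z}{2}$ ($P{\left(D,Z \right)} = \left(- \frac{3}{2} + \frac{Z}{2}\right) + Z = - \frac{3}{2} + \frac{3 Z}{2}$)
$\left(-287062 + P{\left(519,-273 \right)}\right) \left(-331213 - 201099\right) = \left(-287062 + \left(- \frac{3}{2} + \frac{3}{2} \left(-273\right)\right)\right) \left(-331213 - 201099\right) = \left(-287062 - 411\right) \left(-532312\right) = \left(-287473\right) \left(-532312\right) = 153025327576$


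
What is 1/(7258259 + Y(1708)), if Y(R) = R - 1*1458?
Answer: 1/7258509 ≈ 1.3777e-7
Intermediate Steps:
Y(R) = -1458 + R (Y(R) = R - 1458 = -1458 + R)
1/(7258259 + Y(1708)) = 1/(7258259 + (-1458 + 1708)) = 1/(7258259 + 250) = 1/7258509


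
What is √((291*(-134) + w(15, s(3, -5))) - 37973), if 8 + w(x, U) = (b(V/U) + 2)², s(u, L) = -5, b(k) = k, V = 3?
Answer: 3*I*√213814/5 ≈ 277.44*I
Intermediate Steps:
w(x, U) = -8 + (2 + 3/U)² (w(x, U) = -8 + (3/U + 2)² = -8 + (2 + 3/U)²)
√((291*(-134) + w(15, s(3, -5))) - 37973) = √((291*(-134) + (-4 + 9/(-5)² + 12/(-5))) - 37973) = √((-38994 + (-4 + 9*(1/25) + 12*(-⅕))) - 37973) = √((-38994 + (-4 + 9/25 - 12/5)) - 37973) = √((-38994 - 151/25) - 37973) = √(-975001/25 - 37973) = √(-1924326/25) = 3*I*√213814/5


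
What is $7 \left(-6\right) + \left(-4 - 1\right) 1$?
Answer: $-47$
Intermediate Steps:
$7 \left(-6\right) + \left(-4 - 1\right) 1 = -42 - 5 = -47$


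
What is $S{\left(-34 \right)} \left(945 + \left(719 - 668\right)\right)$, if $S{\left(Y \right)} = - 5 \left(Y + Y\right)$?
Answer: $338640$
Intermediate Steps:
$S{\left(Y \right)} = - 10 Y$ ($S{\left(Y \right)} = - 5 \cdot 2 Y = - 10 Y$)
$S{\left(-34 \right)} \left(945 + \left(719 - 668\right)\right) = \left(-10\right) \left(-34\right) \left(945 + \left(719 - 668\right)\right) = 340 \left(945 + \left(719 - 668\right)\right) = 340 \left(945 + 51\right) = 340 \cdot 996 = 338640$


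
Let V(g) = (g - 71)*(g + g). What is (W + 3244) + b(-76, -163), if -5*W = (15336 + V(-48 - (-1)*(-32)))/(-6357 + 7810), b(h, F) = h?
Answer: 22976024/7265 ≈ 3162.6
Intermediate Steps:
V(g) = 2*g*(-71 + g) (V(g) = (-71 + g)*(2*g) = 2*g*(-71 + g))
W = -39496/7265 (W = -(15336 + 2*(-48 - (-1)*(-32))*(-71 + (-48 - (-1)*(-32))))/(5*(-6357 + 7810)) = -(15336 + 2*(-48 - 1*32)*(-71 + (-48 - 1*32)))/(5*1453) = -(15336 + 2*(-48 - 32)*(-71 + (-48 - 32)))/(5*1453) = -(15336 + 2*(-80)*(-71 - 80))/(5*1453) = -(15336 + 2*(-80)*(-151))/(5*1453) = -(15336 + 24160)/(5*1453) = -39496/(5*1453) = -⅕*39496/1453 = -39496/7265 ≈ -5.4365)
(W + 3244) + b(-76, -163) = (-39496/7265 + 3244) - 76 = 23528164/7265 - 76 = 22976024/7265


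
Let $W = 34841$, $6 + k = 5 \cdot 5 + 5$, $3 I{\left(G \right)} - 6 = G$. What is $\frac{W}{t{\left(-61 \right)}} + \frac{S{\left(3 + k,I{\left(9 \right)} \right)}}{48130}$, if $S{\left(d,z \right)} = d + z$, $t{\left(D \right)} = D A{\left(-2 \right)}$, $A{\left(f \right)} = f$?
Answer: $\frac{838450617}{2935930} \approx 285.58$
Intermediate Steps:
$I{\left(G \right)} = 2 + \frac{G}{3}$
$t{\left(D \right)} = - 2 D$ ($t{\left(D \right)} = D \left(-2\right) = - 2 D$)
$k = 24$ ($k = -6 + \left(5 \cdot 5 + 5\right) = -6 + \left(25 + 5\right) = -6 + 30 = 24$)
$\frac{W}{t{\left(-61 \right)}} + \frac{S{\left(3 + k,I{\left(9 \right)} \right)}}{48130} = \frac{34841}{\left(-2\right) \left(-61\right)} + \frac{\left(3 + 24\right) + \left(2 + \frac{1}{3} \cdot 9\right)}{48130} = \frac{34841}{122} + \left(27 + \left(2 + 3\right)\right) \frac{1}{48130} = 34841 \cdot \frac{1}{122} + \left(27 + 5\right) \frac{1}{48130} = \frac{34841}{122} + 32 \cdot \frac{1}{48130} = \frac{34841}{122} + \frac{16}{24065} = \frac{838450617}{2935930}$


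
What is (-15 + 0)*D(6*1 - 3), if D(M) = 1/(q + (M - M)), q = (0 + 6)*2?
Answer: -5/4 ≈ -1.2500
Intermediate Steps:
q = 12 (q = 6*2 = 12)
D(M) = 1/12 (D(M) = 1/(12 + (M - M)) = 1/(12 + 0) = 1/12)
(-15 + 0)*D(6*1 - 3) = (-15 + 0)*(1/12) = -15*1/12 = -5/4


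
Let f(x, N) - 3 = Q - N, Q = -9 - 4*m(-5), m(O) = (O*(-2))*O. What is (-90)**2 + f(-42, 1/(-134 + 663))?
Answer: 4387525/529 ≈ 8294.0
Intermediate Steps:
m(O) = -2*O**2 (m(O) = (-2*O)*O = -2*O**2)
Q = 191 (Q = -9 - (-8)*(-5)**2 = -9 - (-8)*25 = -9 - 4*(-50) = -9 + 200 = 191)
f(x, N) = 194 - N (f(x, N) = 3 + (191 - N) = 194 - N)
(-90)**2 + f(-42, 1/(-134 + 663)) = (-90)**2 + (194 - 1/(-134 + 663)) = 8100 + (194 - 1/529) = 8100 + 102625/529 = 4387525/529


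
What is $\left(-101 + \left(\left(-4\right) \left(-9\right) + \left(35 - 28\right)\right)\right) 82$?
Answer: $-4756$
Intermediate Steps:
$\left(-101 + \left(\left(-4\right) \left(-9\right) + \left(35 - 28\right)\right)\right) 82 = \left(-101 + \left(36 + \left(35 - 28\right)\right)\right) 82 = \left(-101 + \left(36 + 7\right)\right) 82 = \left(-101 + 43\right) 82 = \left(-58\right) 82 = -4756$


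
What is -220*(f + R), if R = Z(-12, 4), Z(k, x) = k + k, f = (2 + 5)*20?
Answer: -25520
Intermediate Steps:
f = 140 (f = 7*20 = 140)
Z(k, x) = 2*k
R = -24 (R = 2*(-12) = -24)
-220*(f + R) = -220*(140 - 24) = -220*116 = -25520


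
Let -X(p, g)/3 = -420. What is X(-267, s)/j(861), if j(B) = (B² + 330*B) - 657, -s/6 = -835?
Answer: 70/56933 ≈ 0.0012295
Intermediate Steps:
s = 5010 (s = -6*(-835) = 5010)
X(p, g) = 1260 (X(p, g) = -3*(-420) = 1260)
j(B) = -657 + B² + 330*B
X(-267, s)/j(861) = 1260/(-657 + 861² + 330*861) = 1260/(-657 + 741321 + 284130) = 1260/1024794 = 1260*(1/1024794) = 70/56933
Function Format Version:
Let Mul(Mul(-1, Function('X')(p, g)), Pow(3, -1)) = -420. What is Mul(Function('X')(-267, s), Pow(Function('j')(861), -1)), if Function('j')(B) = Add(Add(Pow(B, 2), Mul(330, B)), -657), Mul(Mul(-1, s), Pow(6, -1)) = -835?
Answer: Rational(70, 56933) ≈ 0.0012295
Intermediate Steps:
s = 5010 (s = Mul(-6, -835) = 5010)
Function('X')(p, g) = 1260 (Function('X')(p, g) = Mul(-3, -420) = 1260)
Function('j')(B) = Add(-657, Pow(B, 2), Mul(330, B))
Mul(Function('X')(-267, s), Pow(Function('j')(861), -1)) = Mul(1260, Pow(Add(-657, Pow(861, 2), Mul(330, 861)), -1)) = Mul(1260, Pow(Add(-657, 741321, 284130), -1)) = Mul(1260, Pow(1024794, -1)) = Mul(1260, Rational(1, 1024794)) = Rational(70, 56933)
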